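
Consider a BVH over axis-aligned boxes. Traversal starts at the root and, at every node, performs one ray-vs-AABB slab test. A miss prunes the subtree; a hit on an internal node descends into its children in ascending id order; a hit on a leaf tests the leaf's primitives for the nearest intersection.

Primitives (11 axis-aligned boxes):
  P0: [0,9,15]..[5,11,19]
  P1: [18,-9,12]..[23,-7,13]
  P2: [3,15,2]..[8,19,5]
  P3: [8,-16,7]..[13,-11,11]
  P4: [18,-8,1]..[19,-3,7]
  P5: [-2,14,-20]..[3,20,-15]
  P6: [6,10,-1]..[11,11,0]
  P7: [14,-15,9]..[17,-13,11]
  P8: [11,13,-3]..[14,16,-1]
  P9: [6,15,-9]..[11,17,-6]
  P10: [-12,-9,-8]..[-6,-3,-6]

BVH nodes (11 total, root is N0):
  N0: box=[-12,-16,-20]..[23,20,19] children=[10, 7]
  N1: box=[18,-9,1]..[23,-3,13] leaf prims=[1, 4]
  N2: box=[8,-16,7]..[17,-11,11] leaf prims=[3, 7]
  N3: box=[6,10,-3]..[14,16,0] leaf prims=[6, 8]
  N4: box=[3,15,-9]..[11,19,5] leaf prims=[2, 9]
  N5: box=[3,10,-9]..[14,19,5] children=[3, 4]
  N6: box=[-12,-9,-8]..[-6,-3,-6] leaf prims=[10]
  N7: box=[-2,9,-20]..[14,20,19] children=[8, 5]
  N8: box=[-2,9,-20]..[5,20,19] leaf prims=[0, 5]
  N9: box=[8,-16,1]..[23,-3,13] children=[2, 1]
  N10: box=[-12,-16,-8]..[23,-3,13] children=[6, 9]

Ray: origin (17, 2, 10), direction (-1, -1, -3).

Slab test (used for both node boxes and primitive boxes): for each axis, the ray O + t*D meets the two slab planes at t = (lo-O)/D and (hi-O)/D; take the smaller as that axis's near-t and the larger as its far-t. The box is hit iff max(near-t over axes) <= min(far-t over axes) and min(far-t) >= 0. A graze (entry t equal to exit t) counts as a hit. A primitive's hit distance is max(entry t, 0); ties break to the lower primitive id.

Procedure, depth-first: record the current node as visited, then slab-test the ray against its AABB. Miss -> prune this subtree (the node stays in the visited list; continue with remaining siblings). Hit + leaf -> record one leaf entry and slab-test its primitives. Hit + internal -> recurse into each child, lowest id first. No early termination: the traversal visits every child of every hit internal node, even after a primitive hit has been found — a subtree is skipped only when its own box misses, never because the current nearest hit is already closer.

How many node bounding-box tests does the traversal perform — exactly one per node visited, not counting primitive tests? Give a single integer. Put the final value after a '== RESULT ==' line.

Trace the traversal:
N0 x:[-6,29] y:[-18,18] z:[-3,10] -> hit [-3,10], descend [7, 10]
  N7 x:[3,19] y:[-18,-7] z:[-3,10] -> miss, prune
  N10 x:[-6,29] y:[5,18] z:[-1,6] -> hit [5,6], descend [6, 9]
    N6 x:[23,29] y:[5,11] z:[16/3,6] -> miss, prune
    N9 x:[-6,9] y:[5,18] z:[-1,3] -> miss, prune

Visited [0, 7, 10, 6, 9]. Tests: 5 box, 0 leaf. Nearest: miss.

== RESULT ==
5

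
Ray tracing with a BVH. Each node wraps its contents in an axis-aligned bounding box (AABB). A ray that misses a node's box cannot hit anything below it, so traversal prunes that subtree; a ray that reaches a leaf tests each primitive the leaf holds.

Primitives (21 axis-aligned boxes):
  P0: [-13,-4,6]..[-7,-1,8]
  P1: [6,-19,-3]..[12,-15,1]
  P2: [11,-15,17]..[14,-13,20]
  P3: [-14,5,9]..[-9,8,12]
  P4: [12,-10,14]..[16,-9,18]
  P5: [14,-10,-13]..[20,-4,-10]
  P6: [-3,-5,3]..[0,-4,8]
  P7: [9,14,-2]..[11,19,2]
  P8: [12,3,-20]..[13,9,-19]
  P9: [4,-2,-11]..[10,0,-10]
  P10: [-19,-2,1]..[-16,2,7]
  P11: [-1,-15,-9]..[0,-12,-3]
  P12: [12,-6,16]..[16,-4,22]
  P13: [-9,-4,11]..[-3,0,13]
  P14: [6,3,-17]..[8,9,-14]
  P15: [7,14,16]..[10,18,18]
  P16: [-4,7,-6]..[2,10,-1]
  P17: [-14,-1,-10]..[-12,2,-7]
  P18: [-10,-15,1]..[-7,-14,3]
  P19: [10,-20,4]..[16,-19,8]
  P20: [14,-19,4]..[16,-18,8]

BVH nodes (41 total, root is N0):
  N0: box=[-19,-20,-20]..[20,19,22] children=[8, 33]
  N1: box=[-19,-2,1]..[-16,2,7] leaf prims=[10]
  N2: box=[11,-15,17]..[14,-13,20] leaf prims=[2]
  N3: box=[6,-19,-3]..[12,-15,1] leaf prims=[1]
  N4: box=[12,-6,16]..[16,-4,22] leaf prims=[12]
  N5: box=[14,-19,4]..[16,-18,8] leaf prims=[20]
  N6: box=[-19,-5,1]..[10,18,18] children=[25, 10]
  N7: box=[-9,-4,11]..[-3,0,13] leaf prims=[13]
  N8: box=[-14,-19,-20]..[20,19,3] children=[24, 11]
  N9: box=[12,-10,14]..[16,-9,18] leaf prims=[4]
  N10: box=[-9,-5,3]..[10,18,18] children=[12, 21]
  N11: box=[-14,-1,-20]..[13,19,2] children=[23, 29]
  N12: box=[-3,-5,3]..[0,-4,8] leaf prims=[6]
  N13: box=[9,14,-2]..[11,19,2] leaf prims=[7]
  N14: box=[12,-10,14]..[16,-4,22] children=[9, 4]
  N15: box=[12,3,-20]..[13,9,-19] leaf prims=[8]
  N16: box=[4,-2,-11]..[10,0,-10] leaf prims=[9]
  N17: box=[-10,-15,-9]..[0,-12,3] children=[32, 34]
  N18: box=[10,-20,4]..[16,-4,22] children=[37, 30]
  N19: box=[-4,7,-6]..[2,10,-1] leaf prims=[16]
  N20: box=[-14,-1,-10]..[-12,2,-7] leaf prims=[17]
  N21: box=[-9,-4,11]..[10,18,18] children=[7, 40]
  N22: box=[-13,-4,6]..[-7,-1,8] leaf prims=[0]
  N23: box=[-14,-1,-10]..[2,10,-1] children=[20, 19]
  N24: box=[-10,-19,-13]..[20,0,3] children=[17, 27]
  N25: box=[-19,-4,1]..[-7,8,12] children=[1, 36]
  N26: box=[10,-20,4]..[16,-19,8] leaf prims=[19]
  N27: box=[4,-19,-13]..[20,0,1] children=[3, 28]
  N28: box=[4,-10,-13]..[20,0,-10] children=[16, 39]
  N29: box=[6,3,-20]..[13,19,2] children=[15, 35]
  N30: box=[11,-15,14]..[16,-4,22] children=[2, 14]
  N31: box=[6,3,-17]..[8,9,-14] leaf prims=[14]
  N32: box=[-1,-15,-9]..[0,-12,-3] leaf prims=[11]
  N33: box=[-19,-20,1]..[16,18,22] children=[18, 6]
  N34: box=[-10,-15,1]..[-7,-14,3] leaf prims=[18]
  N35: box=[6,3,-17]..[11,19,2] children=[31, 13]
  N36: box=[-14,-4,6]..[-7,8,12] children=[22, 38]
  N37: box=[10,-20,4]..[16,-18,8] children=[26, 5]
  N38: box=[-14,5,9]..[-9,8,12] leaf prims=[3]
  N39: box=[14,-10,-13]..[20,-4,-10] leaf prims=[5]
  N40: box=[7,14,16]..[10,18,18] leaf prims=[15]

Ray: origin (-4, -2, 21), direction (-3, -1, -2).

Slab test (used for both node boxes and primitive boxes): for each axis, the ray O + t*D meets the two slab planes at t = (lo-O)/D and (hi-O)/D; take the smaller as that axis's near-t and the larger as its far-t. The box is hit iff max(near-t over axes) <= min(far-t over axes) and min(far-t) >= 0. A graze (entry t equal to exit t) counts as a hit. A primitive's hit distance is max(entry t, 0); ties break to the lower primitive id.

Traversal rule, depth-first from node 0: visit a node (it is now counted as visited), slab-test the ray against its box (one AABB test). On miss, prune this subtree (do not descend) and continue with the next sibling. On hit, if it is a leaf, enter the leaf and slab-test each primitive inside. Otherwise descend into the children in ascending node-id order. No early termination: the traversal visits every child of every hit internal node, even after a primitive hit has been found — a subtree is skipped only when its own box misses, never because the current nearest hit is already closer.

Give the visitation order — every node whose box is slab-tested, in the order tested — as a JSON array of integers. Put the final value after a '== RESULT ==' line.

Trace the traversal:
N0 x:[-8,5] y:[-21,18] z:[-1/2,41/2] -> hit [-1/2,5], descend [8, 33]
  N8 x:[-8,10/3] y:[-21,17] z:[9,41/2] -> miss, prune
  N33 x:[-20/3,5] y:[-20,18] z:[-1/2,10] -> hit [-1/2,5], descend [6, 18]
    N6 x:[-14/3,5] y:[-20,3] z:[3/2,10] -> hit [3/2,3], descend [10, 25]
      N10 x:[-14/3,5/3] y:[-20,3] z:[3/2,9] -> hit [3/2,5/3], descend [12, 21]
        N12 x:[-4/3,-1/3] y:[2,3] z:[13/2,9] -> miss, prune
        N21 x:[-14/3,5/3] y:[-20,2] z:[3/2,5] -> hit [3/2,5/3], descend [7, 40]
          N7 x:[-1/3,5/3] y:[-2,2] z:[4,5] -> miss, prune
          N40 x:[-14/3,-11/3] y:[-20,-16] z:[3/2,5/2] -> miss, prune
      N25 x:[1,5] y:[-10,2] z:[9/2,10] -> miss, prune
    N18 x:[-20/3,-14/3] y:[2,18] z:[-1/2,17/2] -> miss, prune

11 AABB tests over nodes [0, 8, 33, 6, 10, 12, 21, 7, 40, 25, 18]; 0 leaves entered; closest miss.

== RESULT ==
[0, 8, 33, 6, 10, 12, 21, 7, 40, 25, 18]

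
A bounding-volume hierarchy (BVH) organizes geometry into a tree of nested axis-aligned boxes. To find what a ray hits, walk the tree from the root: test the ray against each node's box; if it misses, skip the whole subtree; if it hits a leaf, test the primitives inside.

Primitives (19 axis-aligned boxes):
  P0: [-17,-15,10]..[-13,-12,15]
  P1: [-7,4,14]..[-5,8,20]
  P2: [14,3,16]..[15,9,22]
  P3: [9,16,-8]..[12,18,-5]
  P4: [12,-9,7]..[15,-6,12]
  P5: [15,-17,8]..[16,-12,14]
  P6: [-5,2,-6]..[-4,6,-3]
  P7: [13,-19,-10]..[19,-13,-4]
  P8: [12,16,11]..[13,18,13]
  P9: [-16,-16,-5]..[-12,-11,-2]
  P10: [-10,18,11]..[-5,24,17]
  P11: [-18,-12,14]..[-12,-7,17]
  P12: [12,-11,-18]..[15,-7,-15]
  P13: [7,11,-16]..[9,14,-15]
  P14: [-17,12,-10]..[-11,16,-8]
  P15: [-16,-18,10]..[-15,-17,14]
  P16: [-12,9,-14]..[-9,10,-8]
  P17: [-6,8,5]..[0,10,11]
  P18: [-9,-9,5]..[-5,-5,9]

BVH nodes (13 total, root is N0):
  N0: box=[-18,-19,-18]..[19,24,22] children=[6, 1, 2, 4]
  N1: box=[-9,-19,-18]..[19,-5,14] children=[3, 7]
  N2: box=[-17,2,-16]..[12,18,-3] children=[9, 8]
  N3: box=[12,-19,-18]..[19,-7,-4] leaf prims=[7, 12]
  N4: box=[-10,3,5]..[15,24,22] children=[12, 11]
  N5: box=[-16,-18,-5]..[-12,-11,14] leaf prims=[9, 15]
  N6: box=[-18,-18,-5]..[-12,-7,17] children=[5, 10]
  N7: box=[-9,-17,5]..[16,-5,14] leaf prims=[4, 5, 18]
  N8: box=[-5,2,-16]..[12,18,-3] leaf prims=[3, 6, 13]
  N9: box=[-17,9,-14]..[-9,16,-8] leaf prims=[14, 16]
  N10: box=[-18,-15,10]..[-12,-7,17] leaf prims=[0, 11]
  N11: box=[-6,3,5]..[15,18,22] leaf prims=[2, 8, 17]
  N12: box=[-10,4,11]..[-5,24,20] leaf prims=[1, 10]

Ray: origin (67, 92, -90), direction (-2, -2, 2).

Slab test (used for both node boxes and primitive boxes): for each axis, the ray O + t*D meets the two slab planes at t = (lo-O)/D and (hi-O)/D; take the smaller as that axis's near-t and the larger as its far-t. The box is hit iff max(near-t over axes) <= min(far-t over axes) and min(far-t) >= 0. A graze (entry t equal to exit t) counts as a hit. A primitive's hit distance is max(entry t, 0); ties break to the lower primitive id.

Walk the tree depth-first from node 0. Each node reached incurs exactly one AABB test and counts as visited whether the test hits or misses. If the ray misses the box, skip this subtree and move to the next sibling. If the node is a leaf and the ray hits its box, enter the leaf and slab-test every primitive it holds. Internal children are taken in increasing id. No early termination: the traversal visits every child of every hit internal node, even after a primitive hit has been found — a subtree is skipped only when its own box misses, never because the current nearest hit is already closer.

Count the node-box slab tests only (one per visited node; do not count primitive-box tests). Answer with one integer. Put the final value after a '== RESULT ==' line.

Walk:
N0 x:[24,85/2] y:[34,111/2] z:[36,56] -> hit [36,85/2], descend [1, 2, 4, 6]
  N1 x:[24,38] y:[97/2,111/2] z:[36,52] -> miss, prune
  N2 x:[55/2,42] y:[37,45] z:[37,87/2] -> hit [37,42], descend [8, 9]
    N8 x:[55/2,36] y:[37,45] z:[37,87/2] -> miss, prune
    N9 x:[38,42] y:[38,83/2] z:[38,41] -> hit [38,41] leaf, test {P14@t=40, P16(miss)}
  N4 x:[26,77/2] y:[34,89/2] z:[95/2,56] -> miss, prune
  N6 x:[79/2,85/2] y:[99/2,55] z:[85/2,107/2] -> miss, prune

order=[0, 1, 2, 8, 9, 4, 6]  |boxes|=7  |leaves|=1  hit=P14

== RESULT ==
7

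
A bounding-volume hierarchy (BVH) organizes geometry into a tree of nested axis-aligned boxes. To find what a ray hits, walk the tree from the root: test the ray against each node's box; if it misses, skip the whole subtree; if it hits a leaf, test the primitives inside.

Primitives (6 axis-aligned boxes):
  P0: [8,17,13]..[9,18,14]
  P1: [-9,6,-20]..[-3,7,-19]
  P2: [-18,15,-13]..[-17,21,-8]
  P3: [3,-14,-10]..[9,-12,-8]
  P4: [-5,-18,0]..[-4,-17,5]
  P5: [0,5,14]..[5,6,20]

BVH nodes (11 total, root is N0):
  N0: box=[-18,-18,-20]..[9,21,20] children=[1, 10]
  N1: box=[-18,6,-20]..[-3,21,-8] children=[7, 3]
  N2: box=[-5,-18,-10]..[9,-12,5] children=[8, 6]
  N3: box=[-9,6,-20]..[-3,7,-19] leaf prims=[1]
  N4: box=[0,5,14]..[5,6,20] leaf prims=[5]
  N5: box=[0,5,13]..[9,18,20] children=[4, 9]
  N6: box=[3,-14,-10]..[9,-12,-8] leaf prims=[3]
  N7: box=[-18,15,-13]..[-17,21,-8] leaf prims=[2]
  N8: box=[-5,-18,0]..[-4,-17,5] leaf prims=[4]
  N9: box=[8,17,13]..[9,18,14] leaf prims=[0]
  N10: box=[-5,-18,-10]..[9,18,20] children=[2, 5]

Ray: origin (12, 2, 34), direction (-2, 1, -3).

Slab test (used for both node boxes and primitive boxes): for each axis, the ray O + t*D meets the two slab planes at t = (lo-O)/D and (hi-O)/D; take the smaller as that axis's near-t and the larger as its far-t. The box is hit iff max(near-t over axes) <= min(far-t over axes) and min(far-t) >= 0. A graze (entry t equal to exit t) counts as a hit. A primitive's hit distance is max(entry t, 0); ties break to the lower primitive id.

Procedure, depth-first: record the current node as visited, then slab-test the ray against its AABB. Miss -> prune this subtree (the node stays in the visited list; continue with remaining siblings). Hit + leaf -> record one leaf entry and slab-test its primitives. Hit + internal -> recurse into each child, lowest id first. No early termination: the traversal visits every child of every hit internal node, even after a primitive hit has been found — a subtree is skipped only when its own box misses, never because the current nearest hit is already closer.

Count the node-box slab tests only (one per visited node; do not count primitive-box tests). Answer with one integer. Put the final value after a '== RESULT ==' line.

Walk:
N0 x:[3/2,15] y:[-20,19] z:[14/3,18] -> hit [14/3,15], descend [1, 10]
  N1 x:[15/2,15] y:[4,19] z:[14,18] -> hit [14,15], descend [3, 7]
    N3 x:[15/2,21/2] y:[4,5] z:[53/3,18] -> miss, prune
    N7 x:[29/2,15] y:[13,19] z:[14,47/3] -> hit [29/2,15] leaf, test {P2@t=29/2}
  N10 x:[3/2,17/2] y:[-20,16] z:[14/3,44/3] -> hit [14/3,17/2], descend [2, 5]
    N2 x:[3/2,17/2] y:[-20,-14] z:[29/3,44/3] -> miss, prune
    N5 x:[3/2,6] y:[3,16] z:[14/3,7] -> hit [14/3,6], descend [4, 9]
      N4 x:[7/2,6] y:[3,4] z:[14/3,20/3] -> miss, prune
      N9 x:[3/2,2] y:[15,16] z:[20/3,7] -> miss, prune

order=[0, 1, 3, 7, 10, 2, 5, 4, 9]  |boxes|=9  |leaves|=1  hit=P2

== RESULT ==
9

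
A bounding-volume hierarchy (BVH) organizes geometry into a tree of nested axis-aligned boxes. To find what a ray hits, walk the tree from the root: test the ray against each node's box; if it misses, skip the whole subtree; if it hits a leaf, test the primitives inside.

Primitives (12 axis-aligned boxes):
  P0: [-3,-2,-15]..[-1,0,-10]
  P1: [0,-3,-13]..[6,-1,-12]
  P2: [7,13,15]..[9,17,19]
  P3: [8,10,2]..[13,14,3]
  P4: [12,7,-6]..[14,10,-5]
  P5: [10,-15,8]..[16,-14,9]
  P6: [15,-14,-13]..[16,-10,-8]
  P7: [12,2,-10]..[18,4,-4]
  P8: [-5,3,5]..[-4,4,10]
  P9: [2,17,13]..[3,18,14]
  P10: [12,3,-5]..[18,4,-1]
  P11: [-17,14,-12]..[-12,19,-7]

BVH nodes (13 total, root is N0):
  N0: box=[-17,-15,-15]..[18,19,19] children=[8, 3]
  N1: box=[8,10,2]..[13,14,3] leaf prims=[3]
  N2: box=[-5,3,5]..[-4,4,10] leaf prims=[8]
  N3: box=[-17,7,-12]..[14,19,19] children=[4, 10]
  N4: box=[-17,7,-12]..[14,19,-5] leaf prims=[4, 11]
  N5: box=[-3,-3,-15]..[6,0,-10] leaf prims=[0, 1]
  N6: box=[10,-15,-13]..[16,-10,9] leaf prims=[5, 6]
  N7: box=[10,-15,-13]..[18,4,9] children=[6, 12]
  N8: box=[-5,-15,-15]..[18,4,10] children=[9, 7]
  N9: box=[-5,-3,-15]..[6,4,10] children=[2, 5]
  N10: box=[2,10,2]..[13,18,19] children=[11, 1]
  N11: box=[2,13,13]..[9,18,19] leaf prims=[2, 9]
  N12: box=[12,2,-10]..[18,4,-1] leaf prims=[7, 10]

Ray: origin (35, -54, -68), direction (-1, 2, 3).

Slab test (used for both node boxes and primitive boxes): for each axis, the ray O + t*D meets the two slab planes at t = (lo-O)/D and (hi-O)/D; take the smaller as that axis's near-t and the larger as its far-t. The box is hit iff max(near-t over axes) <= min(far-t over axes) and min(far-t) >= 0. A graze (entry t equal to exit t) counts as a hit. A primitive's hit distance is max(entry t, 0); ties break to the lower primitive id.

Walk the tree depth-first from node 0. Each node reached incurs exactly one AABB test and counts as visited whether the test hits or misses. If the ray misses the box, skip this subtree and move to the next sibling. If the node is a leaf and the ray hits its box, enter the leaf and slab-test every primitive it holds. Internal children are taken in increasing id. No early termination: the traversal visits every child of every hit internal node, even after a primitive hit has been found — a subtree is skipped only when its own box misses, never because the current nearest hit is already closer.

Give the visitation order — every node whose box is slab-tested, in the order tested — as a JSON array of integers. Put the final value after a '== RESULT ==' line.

Trace the traversal:
N0 x:[17,52] y:[39/2,73/2] z:[53/3,29] -> hit [39/2,29], descend [3, 8]
  N3 x:[21,52] y:[61/2,73/2] z:[56/3,29] -> miss, prune
  N8 x:[17,40] y:[39/2,29] z:[53/3,26] -> hit [39/2,26], descend [7, 9]
    N7 x:[17,25] y:[39/2,29] z:[55/3,77/3] -> hit [39/2,25], descend [6, 12]
      N6 x:[19,25] y:[39/2,22] z:[55/3,77/3] -> hit [39/2,22] leaf, test {P5(miss), P6@t=20}
      N12 x:[17,23] y:[28,29] z:[58/3,67/3] -> miss, prune
    N9 x:[29,40] y:[51/2,29] z:[53/3,26] -> miss, prune

Summary -> nodes [0, 3, 8, 7, 6, 12, 9]; box-tests=7; leaf-entries=1; first=P6

== RESULT ==
[0, 3, 8, 7, 6, 12, 9]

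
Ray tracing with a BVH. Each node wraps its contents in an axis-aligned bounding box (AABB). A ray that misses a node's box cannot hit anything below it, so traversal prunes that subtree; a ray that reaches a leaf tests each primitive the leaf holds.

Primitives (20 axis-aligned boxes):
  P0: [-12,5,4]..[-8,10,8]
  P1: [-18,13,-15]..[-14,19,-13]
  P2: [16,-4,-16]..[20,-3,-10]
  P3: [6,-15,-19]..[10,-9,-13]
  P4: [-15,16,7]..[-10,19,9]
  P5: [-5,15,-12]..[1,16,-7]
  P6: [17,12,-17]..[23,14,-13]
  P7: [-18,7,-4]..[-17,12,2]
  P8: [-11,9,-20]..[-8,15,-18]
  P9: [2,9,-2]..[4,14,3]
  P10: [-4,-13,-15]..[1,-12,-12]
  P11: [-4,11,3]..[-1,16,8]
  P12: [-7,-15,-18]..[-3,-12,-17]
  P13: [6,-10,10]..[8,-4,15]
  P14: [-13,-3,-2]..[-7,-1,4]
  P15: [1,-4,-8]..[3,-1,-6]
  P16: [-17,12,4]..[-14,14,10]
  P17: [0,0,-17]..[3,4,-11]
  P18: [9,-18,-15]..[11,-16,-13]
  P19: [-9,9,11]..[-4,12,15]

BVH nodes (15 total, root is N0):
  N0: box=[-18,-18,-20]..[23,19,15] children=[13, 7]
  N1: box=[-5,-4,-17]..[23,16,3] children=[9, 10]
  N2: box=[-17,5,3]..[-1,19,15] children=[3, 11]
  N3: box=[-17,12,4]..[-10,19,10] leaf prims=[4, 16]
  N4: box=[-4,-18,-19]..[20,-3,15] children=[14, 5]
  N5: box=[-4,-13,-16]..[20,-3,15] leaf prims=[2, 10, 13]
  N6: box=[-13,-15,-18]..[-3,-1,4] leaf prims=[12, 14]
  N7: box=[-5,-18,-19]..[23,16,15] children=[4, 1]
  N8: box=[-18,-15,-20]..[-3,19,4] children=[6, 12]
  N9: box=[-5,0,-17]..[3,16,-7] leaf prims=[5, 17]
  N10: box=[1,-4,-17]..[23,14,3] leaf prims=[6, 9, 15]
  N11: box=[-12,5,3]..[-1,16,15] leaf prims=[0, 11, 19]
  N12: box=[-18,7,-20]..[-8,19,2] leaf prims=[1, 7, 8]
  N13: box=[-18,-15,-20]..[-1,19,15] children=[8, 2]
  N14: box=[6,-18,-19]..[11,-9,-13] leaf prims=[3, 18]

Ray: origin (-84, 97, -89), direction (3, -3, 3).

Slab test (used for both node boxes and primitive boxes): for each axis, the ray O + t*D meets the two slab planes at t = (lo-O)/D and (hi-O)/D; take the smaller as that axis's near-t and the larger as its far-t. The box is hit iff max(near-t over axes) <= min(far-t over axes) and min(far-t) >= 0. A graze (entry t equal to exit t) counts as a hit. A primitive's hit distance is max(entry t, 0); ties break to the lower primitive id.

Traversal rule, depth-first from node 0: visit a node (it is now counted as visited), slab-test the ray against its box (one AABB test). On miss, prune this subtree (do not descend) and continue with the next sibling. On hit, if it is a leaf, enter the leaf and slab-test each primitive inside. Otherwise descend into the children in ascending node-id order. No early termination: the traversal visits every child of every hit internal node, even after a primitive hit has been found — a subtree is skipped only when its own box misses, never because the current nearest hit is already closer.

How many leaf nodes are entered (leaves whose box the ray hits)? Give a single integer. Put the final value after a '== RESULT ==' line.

Traverse from the root:
N0 x:[22,107/3] y:[26,115/3] z:[23,104/3] -> hit [26,104/3], descend [7, 13]
  N7 x:[79/3,107/3] y:[27,115/3] z:[70/3,104/3] -> hit [27,104/3], descend [1, 4]
    N1 x:[79/3,107/3] y:[27,101/3] z:[24,92/3] -> hit [27,92/3], descend [9, 10]
      N9 x:[79/3,29] y:[27,97/3] z:[24,82/3] -> hit [27,82/3] leaf, test {P5@t=27, P17(miss)}
      N10 x:[85/3,107/3] y:[83/3,101/3] z:[24,92/3] -> hit [85/3,92/3] leaf, test {P6(miss), P9@t=29, P15(miss)}
    N4 x:[80/3,104/3] y:[100/3,115/3] z:[70/3,104/3] -> hit [100/3,104/3], descend [5, 14]
      N5 x:[80/3,104/3] y:[100/3,110/3] z:[73/3,104/3] -> hit [100/3,104/3] leaf, test {P2(miss), P10(miss), P13(miss)}
      N14 x:[30,95/3] y:[106/3,115/3] z:[70/3,76/3] -> miss, prune
  N13 x:[22,83/3] y:[26,112/3] z:[23,104/3] -> hit [26,83/3], descend [2, 8]
    N2 x:[67/3,83/3] y:[26,92/3] z:[92/3,104/3] -> miss, prune
    N8 x:[22,27] y:[26,112/3] z:[23,31] -> hit [26,27], descend [6, 12]
      N6 x:[71/3,27] y:[98/3,112/3] z:[71/3,31] -> miss, prune
      N12 x:[22,76/3] y:[26,30] z:[23,91/3] -> miss, prune

order=[0, 7, 1, 9, 10, 4, 5, 14, 13, 2, 8, 6, 12]  |boxes|=13  |leaves|=3  hit=P5

== RESULT ==
3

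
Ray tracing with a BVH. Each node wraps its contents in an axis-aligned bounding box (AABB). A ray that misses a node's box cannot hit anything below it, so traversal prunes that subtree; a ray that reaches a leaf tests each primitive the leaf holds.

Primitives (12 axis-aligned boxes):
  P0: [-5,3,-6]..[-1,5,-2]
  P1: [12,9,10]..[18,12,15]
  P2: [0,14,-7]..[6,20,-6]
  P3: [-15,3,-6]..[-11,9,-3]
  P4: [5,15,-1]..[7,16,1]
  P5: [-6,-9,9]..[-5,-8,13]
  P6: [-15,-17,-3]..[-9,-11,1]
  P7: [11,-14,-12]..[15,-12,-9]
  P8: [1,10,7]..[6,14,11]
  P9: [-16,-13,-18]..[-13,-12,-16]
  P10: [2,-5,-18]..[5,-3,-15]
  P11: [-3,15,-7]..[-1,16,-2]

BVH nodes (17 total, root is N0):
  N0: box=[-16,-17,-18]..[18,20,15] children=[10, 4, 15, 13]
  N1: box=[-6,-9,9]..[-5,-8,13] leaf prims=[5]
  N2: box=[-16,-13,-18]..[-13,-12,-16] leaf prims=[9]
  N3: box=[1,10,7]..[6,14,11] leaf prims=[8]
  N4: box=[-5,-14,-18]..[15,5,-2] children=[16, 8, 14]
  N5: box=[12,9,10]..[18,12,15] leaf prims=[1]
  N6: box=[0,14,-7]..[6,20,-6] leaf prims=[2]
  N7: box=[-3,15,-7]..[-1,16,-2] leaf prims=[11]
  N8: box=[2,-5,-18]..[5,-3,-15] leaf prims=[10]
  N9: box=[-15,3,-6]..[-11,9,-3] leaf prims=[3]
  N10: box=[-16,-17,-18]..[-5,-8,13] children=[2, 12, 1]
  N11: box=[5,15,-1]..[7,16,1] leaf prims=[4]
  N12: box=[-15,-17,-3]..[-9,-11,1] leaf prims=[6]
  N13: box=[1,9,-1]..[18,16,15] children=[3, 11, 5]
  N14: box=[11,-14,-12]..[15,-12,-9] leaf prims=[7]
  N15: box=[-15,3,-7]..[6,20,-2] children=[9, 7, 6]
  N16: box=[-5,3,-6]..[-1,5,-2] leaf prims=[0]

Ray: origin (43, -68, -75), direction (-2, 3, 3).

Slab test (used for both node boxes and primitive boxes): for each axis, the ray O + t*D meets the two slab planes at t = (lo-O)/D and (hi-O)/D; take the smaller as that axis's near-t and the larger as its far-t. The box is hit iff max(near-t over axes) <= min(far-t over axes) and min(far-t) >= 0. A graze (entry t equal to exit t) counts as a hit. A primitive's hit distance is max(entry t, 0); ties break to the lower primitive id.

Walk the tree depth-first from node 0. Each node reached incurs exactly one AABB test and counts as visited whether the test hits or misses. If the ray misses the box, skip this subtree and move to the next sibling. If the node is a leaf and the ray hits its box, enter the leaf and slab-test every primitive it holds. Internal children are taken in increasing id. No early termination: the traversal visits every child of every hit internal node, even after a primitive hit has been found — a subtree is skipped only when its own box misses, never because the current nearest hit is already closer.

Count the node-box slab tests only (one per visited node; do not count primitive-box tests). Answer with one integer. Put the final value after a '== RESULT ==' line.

Traverse from the root:
N0 x:[25/2,59/2] y:[17,88/3] z:[19,30] -> hit [19,88/3], descend [4, 10, 13, 15]
  N4 x:[14,24] y:[18,73/3] z:[19,73/3] -> hit [19,24], descend [8, 14, 16]
    N8 x:[19,41/2] y:[21,65/3] z:[19,20] -> miss, prune
    N14 x:[14,16] y:[18,56/3] z:[21,22] -> miss, prune
    N16 x:[22,24] y:[71/3,73/3] z:[23,73/3] -> hit [71/3,24] leaf, test {P0@t=71/3}
  N10 x:[24,59/2] y:[17,20] z:[19,88/3] -> miss, prune
  N13 x:[25/2,21] y:[77/3,28] z:[74/3,30] -> miss, prune
  N15 x:[37/2,29] y:[71/3,88/3] z:[68/3,73/3] -> hit [71/3,73/3], descend [6, 7, 9]
    N6 x:[37/2,43/2] y:[82/3,88/3] z:[68/3,23] -> miss, prune
    N7 x:[22,23] y:[83/3,28] z:[68/3,73/3] -> miss, prune
    N9 x:[27,29] y:[71/3,77/3] z:[23,24] -> miss, prune

Summary -> nodes [0, 4, 8, 14, 16, 10, 13, 15, 6, 7, 9]; box-tests=11; leaf-entries=1; first=P0

== RESULT ==
11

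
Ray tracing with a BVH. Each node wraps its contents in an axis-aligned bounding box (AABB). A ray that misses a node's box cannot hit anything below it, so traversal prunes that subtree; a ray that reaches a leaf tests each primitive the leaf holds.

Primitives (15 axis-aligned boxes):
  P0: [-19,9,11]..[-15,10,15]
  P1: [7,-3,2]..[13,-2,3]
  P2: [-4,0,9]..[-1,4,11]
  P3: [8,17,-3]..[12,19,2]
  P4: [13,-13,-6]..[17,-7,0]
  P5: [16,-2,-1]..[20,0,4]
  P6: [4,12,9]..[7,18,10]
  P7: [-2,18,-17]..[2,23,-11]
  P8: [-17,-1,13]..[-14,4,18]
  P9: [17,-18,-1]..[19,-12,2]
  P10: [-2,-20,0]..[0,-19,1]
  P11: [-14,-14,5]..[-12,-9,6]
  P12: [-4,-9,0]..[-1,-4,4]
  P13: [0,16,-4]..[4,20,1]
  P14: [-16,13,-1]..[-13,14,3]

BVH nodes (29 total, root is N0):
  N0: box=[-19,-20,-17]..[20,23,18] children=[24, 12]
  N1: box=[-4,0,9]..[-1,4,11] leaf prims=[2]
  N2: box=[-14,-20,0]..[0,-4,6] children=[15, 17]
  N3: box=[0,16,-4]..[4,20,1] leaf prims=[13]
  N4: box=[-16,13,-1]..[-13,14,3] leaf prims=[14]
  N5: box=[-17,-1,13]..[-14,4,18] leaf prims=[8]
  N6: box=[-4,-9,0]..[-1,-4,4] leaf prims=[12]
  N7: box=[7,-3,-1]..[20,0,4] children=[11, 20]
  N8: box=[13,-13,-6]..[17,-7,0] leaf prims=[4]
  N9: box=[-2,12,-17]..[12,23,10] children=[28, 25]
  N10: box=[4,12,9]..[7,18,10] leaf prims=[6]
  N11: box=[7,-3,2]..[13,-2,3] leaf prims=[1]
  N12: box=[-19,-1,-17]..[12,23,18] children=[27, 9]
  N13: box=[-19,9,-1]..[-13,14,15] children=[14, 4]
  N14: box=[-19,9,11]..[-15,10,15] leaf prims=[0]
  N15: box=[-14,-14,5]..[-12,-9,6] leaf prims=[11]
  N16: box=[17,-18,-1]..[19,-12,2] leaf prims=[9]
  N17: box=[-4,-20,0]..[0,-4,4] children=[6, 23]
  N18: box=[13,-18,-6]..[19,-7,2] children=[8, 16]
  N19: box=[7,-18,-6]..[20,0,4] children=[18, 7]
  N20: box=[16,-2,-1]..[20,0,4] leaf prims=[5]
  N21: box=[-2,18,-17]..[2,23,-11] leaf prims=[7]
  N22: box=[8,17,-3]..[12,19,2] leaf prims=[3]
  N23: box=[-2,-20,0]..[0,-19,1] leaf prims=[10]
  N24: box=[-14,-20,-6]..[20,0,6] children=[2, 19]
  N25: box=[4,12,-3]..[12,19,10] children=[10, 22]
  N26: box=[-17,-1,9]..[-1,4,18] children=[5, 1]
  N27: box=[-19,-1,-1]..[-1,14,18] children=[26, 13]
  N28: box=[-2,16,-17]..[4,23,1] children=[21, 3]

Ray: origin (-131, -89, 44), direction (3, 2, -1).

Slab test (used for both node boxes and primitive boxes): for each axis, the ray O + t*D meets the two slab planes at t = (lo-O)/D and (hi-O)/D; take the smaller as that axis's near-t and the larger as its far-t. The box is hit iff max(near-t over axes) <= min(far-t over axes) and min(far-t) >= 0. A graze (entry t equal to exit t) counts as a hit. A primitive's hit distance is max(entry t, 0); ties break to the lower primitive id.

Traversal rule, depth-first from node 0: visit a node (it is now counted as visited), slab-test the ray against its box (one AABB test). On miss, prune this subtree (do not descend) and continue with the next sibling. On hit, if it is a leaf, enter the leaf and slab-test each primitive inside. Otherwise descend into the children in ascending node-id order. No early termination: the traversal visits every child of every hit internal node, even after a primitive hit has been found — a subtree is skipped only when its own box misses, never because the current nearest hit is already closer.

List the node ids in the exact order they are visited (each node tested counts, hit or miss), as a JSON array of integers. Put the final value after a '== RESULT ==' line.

Walk:
N0 x:[112/3,151/3] y:[69/2,56] z:[26,61] -> hit [112/3,151/3], descend [12, 24]
  N12 x:[112/3,143/3] y:[44,56] z:[26,61] -> hit [44,143/3], descend [9, 27]
    N9 x:[43,143/3] y:[101/2,56] z:[34,61] -> miss, prune
    N27 x:[112/3,130/3] y:[44,103/2] z:[26,45] -> miss, prune
  N24 x:[39,151/3] y:[69/2,89/2] z:[38,50] -> hit [39,89/2], descend [2, 19]
    N2 x:[39,131/3] y:[69/2,85/2] z:[38,44] -> hit [39,85/2], descend [15, 17]
      N15 x:[39,119/3] y:[75/2,40] z:[38,39] -> hit [39,39] leaf, test {P11@t=39}
      N17 x:[127/3,131/3] y:[69/2,85/2] z:[40,44] -> hit [127/3,85/2], descend [6, 23]
        N6 x:[127/3,130/3] y:[40,85/2] z:[40,44] -> hit [127/3,85/2] leaf, test {P12@t=127/3}
        N23 x:[43,131/3] y:[69/2,35] z:[43,44] -> miss, prune
    N19 x:[46,151/3] y:[71/2,89/2] z:[40,50] -> miss, prune

order=[0, 12, 9, 27, 24, 2, 15, 17, 6, 23, 19]  |boxes|=11  |leaves|=2  hit=P11

== RESULT ==
[0, 12, 9, 27, 24, 2, 15, 17, 6, 23, 19]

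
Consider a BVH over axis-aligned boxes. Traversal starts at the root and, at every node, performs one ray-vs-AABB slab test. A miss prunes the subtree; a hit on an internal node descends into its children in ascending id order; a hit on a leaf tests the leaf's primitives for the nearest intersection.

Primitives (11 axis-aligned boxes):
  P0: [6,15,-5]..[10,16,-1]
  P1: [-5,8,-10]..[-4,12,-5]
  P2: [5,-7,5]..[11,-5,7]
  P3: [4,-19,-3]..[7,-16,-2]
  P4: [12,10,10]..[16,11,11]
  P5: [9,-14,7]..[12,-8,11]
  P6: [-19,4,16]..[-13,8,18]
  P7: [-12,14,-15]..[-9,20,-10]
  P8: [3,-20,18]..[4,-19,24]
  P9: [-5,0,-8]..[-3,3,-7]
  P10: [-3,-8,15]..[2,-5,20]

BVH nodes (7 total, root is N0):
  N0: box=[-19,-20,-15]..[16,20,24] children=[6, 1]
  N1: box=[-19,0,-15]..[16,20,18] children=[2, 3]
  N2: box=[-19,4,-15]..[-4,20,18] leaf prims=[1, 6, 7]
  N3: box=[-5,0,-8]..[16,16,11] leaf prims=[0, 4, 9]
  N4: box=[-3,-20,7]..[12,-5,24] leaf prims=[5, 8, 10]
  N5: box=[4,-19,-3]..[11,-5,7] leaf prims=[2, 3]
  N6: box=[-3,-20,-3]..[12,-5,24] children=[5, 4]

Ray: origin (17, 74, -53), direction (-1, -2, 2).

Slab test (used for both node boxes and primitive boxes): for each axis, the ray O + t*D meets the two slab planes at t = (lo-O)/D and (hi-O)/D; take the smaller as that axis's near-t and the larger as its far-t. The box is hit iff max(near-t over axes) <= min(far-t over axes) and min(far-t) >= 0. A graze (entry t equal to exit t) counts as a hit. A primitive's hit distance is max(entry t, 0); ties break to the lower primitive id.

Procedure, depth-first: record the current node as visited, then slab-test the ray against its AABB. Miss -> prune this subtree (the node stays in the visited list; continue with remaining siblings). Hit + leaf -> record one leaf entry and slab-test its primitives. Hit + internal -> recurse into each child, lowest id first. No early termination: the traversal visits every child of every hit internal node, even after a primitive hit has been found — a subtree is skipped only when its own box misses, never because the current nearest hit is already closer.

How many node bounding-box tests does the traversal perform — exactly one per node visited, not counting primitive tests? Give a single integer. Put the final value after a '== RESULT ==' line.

Traverse from the root:
N0 x:[1,36] y:[27,47] z:[19,77/2] -> hit [27,36], descend [1, 6]
  N1 x:[1,36] y:[27,37] z:[19,71/2] -> hit [27,71/2], descend [2, 3]
    N2 x:[21,36] y:[27,35] z:[19,71/2] -> hit [27,35] leaf, test {P1(miss), P6@t=69/2, P7(miss)}
    N3 x:[1,22] y:[29,37] z:[45/2,32] -> miss, prune
  N6 x:[5,20] y:[79/2,47] z:[25,77/2] -> miss, prune

Summary -> nodes [0, 1, 2, 3, 6]; box-tests=5; leaf-entries=1; first=P6

== RESULT ==
5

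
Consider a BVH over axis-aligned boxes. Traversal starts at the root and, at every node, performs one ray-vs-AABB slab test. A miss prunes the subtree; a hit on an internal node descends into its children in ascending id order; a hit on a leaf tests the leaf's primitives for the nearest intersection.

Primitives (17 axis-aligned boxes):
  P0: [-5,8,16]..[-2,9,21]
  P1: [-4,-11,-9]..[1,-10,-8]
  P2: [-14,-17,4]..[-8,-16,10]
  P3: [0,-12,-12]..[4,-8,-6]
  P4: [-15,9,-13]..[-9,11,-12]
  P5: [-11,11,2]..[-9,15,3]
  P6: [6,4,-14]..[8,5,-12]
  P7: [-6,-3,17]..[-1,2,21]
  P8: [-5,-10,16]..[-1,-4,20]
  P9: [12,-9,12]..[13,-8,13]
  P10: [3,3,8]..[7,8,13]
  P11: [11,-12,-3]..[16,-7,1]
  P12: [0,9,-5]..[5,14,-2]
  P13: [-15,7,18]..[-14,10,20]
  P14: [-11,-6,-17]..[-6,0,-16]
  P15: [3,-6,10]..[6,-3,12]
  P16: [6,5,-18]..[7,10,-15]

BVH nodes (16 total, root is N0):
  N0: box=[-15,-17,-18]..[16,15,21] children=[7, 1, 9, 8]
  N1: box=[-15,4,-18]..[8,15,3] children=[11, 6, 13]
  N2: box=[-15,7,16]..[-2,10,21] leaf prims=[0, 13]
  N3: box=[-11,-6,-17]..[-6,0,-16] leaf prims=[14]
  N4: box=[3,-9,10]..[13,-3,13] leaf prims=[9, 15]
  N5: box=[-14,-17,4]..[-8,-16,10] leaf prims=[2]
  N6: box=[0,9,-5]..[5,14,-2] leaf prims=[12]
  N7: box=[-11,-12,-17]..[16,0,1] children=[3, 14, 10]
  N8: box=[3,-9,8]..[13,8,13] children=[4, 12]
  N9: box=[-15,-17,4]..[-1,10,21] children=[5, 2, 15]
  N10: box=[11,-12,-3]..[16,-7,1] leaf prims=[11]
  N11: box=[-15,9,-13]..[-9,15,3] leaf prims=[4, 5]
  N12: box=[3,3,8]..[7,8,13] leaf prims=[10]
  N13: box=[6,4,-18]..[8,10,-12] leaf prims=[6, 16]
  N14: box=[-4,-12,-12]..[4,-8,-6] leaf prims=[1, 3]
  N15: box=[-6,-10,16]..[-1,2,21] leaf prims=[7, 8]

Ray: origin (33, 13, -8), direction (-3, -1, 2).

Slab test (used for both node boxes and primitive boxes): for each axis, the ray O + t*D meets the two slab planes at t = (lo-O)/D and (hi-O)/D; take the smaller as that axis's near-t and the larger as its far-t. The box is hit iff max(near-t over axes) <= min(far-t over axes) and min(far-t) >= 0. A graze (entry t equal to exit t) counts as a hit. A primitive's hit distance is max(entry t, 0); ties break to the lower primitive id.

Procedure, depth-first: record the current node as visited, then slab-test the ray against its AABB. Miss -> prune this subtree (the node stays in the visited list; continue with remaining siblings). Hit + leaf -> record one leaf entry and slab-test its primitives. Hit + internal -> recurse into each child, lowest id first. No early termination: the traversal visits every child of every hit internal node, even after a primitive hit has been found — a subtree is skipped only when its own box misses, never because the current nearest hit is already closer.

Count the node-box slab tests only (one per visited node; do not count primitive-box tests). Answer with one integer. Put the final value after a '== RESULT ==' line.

Walk:
N0 x:[17/3,16] y:[-2,30] z:[-5,29/2] -> hit [17/3,29/2], descend [1, 7, 8, 9]
  N1 x:[25/3,16] y:[-2,9] z:[-5,11/2] -> miss, prune
  N7 x:[17/3,44/3] y:[13,25] z:[-9/2,9/2] -> miss, prune
  N8 x:[20/3,10] y:[5,22] z:[8,21/2] -> hit [8,10], descend [4, 12]
    N4 x:[20/3,10] y:[16,22] z:[9,21/2] -> miss, prune
    N12 x:[26/3,10] y:[5,10] z:[8,21/2] -> hit [26/3,10] leaf, test {P10@t=26/3}
  N9 x:[34/3,16] y:[3,30] z:[6,29/2] -> hit [34/3,29/2], descend [2, 5, 15]
    N2 x:[35/3,16] y:[3,6] z:[12,29/2] -> miss, prune
    N5 x:[41/3,47/3] y:[29,30] z:[6,9] -> miss, prune
    N15 x:[34/3,13] y:[11,23] z:[12,29/2] -> hit [12,13] leaf, test {P7@t=25/2, P8(miss)}

order=[0, 1, 7, 8, 4, 12, 9, 2, 5, 15]  |boxes|=10  |leaves|=2  hit=P10

== RESULT ==
10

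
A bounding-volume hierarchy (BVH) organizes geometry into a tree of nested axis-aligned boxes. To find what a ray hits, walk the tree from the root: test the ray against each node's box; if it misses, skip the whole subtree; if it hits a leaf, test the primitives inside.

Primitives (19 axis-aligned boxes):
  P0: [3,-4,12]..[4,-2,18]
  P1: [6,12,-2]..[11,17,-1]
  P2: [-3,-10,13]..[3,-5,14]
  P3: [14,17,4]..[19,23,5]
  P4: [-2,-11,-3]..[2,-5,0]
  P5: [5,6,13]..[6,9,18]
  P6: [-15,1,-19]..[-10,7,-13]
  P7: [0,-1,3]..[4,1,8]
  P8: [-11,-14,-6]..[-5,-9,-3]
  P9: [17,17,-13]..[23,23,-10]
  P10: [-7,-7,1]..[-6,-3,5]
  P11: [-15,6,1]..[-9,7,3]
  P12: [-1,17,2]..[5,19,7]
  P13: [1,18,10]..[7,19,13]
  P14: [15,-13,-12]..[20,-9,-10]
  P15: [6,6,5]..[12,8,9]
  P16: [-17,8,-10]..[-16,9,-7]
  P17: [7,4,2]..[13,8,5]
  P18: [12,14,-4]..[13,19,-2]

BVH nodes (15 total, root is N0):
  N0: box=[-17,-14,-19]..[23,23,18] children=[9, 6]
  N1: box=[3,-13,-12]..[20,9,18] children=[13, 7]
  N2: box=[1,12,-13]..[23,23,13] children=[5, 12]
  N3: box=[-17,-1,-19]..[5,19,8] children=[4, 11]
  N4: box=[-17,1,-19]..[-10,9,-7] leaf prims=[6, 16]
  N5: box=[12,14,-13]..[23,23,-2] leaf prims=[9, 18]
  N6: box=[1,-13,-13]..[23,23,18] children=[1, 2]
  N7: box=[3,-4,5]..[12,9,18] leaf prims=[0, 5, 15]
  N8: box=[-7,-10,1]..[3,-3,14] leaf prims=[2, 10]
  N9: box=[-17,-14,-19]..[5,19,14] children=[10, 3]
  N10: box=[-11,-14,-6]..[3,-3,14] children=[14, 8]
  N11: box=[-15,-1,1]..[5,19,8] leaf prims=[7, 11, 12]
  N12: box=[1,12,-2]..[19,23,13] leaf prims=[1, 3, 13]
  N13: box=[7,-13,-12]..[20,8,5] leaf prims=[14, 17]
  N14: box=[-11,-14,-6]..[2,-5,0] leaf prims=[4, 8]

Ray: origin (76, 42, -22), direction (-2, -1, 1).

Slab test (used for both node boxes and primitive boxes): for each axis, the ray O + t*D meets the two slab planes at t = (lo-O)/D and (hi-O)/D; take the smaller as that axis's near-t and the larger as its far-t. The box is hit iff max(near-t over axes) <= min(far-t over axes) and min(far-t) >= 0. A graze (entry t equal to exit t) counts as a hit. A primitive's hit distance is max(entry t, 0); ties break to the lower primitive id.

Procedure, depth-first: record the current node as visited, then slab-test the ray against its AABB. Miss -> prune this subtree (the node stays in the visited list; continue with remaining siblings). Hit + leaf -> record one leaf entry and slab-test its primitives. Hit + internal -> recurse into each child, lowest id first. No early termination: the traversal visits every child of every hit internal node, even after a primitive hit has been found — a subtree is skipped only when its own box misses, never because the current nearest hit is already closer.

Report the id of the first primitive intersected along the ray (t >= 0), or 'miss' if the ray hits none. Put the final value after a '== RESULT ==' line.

Trace the traversal:
N0 x:[53/2,93/2] y:[19,56] z:[3,40] -> hit [53/2,40], descend [6, 9]
  N6 x:[53/2,75/2] y:[19,55] z:[9,40] -> hit [53/2,75/2], descend [1, 2]
    N1 x:[28,73/2] y:[33,55] z:[10,40] -> hit [33,73/2], descend [7, 13]
      N7 x:[32,73/2] y:[33,46] z:[27,40] -> hit [33,73/2] leaf, test {P0(miss), P5@t=35, P15(miss)}
      N13 x:[28,69/2] y:[34,55] z:[10,27] -> miss, prune
    N2 x:[53/2,75/2] y:[19,30] z:[9,35] -> hit [53/2,30], descend [5, 12]
      N5 x:[53/2,32] y:[19,28] z:[9,20] -> miss, prune
      N12 x:[57/2,75/2] y:[19,30] z:[20,35] -> hit [57/2,30] leaf, test {P1(miss), P3(miss), P13(miss)}
  N9 x:[71/2,93/2] y:[23,56] z:[3,36] -> hit [71/2,36], descend [3, 10]
    N3 x:[71/2,93/2] y:[23,43] z:[3,30] -> miss, prune
    N10 x:[73/2,87/2] y:[45,56] z:[16,36] -> miss, prune

Summary -> nodes [0, 6, 1, 7, 13, 2, 5, 12, 9, 3, 10]; box-tests=11; leaf-entries=2; first=P5

== RESULT ==
5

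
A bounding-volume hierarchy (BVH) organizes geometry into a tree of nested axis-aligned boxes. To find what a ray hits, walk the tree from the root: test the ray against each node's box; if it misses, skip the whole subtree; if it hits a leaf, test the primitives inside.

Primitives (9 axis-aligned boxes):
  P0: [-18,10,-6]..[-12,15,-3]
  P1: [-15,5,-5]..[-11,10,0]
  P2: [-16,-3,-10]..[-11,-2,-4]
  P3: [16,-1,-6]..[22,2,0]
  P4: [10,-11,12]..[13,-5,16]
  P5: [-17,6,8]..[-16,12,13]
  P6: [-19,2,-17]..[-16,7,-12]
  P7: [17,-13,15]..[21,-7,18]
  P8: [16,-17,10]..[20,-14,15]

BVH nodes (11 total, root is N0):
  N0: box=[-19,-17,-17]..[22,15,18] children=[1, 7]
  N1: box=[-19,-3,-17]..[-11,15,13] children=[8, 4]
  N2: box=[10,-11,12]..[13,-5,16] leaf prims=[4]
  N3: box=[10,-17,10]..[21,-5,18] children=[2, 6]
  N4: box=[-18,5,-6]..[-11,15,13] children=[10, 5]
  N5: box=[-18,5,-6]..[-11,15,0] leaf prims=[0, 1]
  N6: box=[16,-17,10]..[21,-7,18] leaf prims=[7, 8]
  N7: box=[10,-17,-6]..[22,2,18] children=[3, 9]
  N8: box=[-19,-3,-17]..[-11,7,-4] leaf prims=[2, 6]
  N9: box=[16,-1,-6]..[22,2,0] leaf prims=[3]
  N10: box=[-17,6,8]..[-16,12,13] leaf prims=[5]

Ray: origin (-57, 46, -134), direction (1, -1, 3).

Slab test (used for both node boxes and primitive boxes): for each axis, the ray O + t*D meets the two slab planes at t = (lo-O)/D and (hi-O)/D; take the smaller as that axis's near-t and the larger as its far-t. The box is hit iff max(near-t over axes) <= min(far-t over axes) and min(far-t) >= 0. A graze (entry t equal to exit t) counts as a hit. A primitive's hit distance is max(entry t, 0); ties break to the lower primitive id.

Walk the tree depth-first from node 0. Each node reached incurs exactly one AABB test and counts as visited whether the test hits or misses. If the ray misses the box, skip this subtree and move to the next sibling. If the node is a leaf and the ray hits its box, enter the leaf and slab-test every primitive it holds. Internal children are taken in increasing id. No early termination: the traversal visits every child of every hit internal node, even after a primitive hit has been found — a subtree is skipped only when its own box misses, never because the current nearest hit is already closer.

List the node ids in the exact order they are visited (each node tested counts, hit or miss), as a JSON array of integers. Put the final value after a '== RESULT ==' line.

Walk:
N0 x:[38,79] y:[31,63] z:[39,152/3] -> hit [39,152/3], descend [1, 7]
  N1 x:[38,46] y:[31,49] z:[39,49] -> hit [39,46], descend [4, 8]
    N4 x:[39,46] y:[31,41] z:[128/3,49] -> miss, prune
    N8 x:[38,46] y:[39,49] z:[39,130/3] -> hit [39,130/3] leaf, test {P2(miss), P6@t=39}
  N7 x:[67,79] y:[44,63] z:[128/3,152/3] -> miss, prune

order=[0, 1, 4, 8, 7]  |boxes|=5  |leaves|=1  hit=P6

== RESULT ==
[0, 1, 4, 8, 7]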